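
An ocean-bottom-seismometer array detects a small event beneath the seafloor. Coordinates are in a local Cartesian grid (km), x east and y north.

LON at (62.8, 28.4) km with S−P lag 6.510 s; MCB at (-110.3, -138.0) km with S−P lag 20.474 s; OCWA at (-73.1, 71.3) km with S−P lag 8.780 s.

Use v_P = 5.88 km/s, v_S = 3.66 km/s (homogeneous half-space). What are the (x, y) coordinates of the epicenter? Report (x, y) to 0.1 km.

Distance from S−P lag: d = Δt · v_P v_S / (v_P − v_S) = Δt · (5.88·3.66)/(5.88−3.66) ≈ 9.6941·Δt.
So d_LON = 63.11, d_MCB = 198.48, d_OCWA = 85.11 km.
Circle about each station: (x − 62.8)² + (y − 28.4)² = 63.11²; (x + 110.3)² + (y + 138.0)² = 198.48²; (x + 73.1)² + (y − 71.3)² = 85.11².
Subtracting pairs of circle equations eliminates x²+y² and gives linear equations (the radical axes):
-346.2 x − 332.8 y = -8951.75
-271.8 x + 85.8 y = 2416.06
Solving the 2×2 system: x ≈ -0.3, y ≈ 27.2 km.

(-0.3, 27.2)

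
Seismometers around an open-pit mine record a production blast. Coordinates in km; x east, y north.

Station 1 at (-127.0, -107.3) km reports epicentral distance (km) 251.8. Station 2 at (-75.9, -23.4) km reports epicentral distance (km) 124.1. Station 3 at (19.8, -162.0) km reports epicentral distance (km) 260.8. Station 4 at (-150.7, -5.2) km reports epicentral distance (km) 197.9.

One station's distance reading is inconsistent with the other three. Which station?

Solve using three stations at a time. Using Station 1, Station 3, Station 4 (subtract circle equations pairwise → linear system) gives (x, y) ≈ (17.7, 98.8).
Distances from that point to each station vs reported:
  Station 1: calculated 251.8 vs reported 251.8 → residual 0.0 km
  Station 2: calculated 153.9 vs reported 124.1 → residual 29.8 km
  Station 3: calculated 260.8 vs reported 260.8 → residual 0.0 km
  Station 4: calculated 197.9 vs reported 197.9 → residual 0.0 km
Station 1, Station 3, Station 4 are mutually consistent (residuals ≈ 0); Station 2 is off by 29.8 km.

Station 2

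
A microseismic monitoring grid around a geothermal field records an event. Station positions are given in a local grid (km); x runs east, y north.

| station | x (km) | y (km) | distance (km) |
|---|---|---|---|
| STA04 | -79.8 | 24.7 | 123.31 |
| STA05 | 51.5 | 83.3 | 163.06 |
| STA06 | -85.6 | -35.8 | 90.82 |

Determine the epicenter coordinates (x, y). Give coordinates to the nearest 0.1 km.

Circle about each station: (x + 79.8)² + (y − 24.7)² = 123.31²; (x − 51.5)² + (y − 83.3)² = 163.06²; (x + 85.6)² + (y + 35.8)² = 90.82².
Subtracting pairs of circle equations eliminates x²+y² and gives linear equations (the radical axes):
262.6 x + 117.2 y = -8770.20
-11.6 x − 121.0 y = 8587.95
Solving the 2×2 system: x ≈ -1.8, y ≈ -70.8 km.

x ≈ -1.8 km, y ≈ -70.8 km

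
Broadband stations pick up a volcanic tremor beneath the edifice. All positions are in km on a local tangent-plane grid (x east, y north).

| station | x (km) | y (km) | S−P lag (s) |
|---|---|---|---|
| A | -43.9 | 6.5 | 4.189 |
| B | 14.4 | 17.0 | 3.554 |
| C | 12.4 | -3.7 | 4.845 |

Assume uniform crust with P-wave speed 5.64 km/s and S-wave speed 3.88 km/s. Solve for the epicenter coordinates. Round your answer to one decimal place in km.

(-15.1, 49.9)

Distance from S−P lag: d = Δt · v_P v_S / (v_P − v_S) = Δt · (5.64·3.88)/(5.64−3.88) ≈ 12.4336·Δt.
So d_A = 52.08, d_B = 44.19, d_C = 60.24 km.
Circle about each station: (x + 43.9)² + (y − 6.5)² = 52.08²; (x − 14.4)² + (y − 17.0)² = 44.19²; (x − 12.4)² + (y + 3.7)² = 60.24².
Subtracting the A equation from the B and C equations removes the quadratic terms:
116.6 x + 21.0 y = -713.53
112.6 x − 20.4 y = -2718.54
Solving the 2×2 system: x ≈ -15.1, y ≈ 49.9 km.
Check against A (with the unrounded x, y): √((x + 43.9)²+(y − 6.5)²) = 52.08 ≈ 52.08 km. ✓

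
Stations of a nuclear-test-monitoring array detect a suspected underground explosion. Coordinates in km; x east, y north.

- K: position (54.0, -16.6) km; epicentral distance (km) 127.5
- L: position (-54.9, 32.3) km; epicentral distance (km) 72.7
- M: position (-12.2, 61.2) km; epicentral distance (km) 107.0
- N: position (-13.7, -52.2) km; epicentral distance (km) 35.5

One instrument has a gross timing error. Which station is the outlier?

Solve using three stations at a time. Using L, M, N (subtract circle equations pairwise → linear system) gives (x, y) ≈ (-47.0, -40.0).
Distances from that point to each station vs reported:
  K: calculated 103.7 vs reported 127.5 → residual 23.8 km
  L: calculated 72.7 vs reported 72.7 → residual 0.0 km
  M: calculated 107.0 vs reported 107.0 → residual 0.0 km
  N: calculated 35.5 vs reported 35.5 → residual 0.0 km
L, M, N are mutually consistent (residuals ≈ 0); K is off by 23.8 km.

K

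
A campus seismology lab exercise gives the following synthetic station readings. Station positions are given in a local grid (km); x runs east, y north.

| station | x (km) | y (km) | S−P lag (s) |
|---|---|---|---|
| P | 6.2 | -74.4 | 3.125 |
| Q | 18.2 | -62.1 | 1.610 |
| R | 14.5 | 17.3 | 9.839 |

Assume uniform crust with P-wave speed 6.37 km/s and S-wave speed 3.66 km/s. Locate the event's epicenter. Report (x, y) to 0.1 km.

Distance from S−P lag: d = Δt · v_P v_S / (v_P − v_S) = Δt · (6.37·3.66)/(6.37−3.66) ≈ 8.6030·Δt.
So d_P = 26.88, d_Q = 13.85, d_R = 84.65 km.
Circle about each station: (x − 6.2)² + (y + 74.4)² = 26.88²; (x − 18.2)² + (y + 62.1)² = 13.85²; (x − 14.5)² + (y − 17.3)² = 84.65².
Subtracting pairs of circle equations eliminates x²+y² and gives linear equations (the radical axes):
24.0 x + 24.6 y = -855.44
16.6 x + 183.4 y = -11507.35
Solving the 2×2 system: x ≈ 31.6, y ≈ -65.6 km.

(31.6, -65.6)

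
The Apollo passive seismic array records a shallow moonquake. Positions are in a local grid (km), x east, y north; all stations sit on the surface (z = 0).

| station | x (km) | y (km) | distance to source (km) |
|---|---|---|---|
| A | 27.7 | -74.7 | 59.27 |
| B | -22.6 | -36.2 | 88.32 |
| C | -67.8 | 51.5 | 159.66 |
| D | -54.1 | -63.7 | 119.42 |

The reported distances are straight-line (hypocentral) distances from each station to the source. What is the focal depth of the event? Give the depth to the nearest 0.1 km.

Each station gives a sphere (x−x_i)² + (y−y_i)² + z² = d_i² (stations at z=0).
Subtracting the A sphere from B and C: z² cancels, leaving linear equations in x and y:
-100.6 x + 77.0 y = -8813.67
-191.0 x + 252.4 y = -21076.67
Solving: x ≈ 56.312, y ≈ -40.891 km (keep extra digits for the depth step; rounded: 56.3, -40.9).
Then from the A sphere: z² = 59.27² − (x − 27.7)² − (y + 74.7)² with x = 56.312, y = -40.891, so z ≈ 39.386 ≈ 39.4 km.

39.4 km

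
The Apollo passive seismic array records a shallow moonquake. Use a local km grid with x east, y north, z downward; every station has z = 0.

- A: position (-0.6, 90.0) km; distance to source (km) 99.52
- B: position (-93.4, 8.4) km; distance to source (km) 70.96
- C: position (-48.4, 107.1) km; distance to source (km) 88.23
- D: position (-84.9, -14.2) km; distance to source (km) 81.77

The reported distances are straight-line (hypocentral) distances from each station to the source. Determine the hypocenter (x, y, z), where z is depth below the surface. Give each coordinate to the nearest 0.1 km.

Each station gives a sphere (x−x_i)² + (y−y_i)² + z² = d_i² (stations at z=0).
Subtracting the A sphere from B and C: z² cancels, leaving linear equations in x and y:
-185.6 x − 163.2 y = 5562.67
-95.6 x + 34.2 y = 7832.31
Solving: x ≈ -66.903, y ≈ 42.000 km (keep extra digits for the depth step; rounded: -66.9, 42.0).
Then from the A sphere: z² = 99.52² − (x + 0.6)² − (y − 90.0)² with x = -66.903, y = 42.000, so z ≈ 56.605 ≈ 56.6 km.
Check against D (with the unrounded solution): distance 81.77 ≈ 81.77 km. ✓

x ≈ -66.9 km, y ≈ 42.0 km, depth ≈ 56.6 km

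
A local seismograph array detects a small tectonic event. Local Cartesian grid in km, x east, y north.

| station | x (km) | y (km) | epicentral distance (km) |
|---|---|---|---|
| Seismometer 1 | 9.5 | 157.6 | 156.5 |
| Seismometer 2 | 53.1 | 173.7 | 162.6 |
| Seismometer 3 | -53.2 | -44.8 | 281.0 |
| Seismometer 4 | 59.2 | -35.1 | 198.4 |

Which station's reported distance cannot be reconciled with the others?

Solve using three stations at a time. Using Seismometer 1, Seismometer 3, Seismometer 4 (subtract circle equations pairwise → linear system) gives (x, y) ≈ (164.2, 133.3).
Distances from that point to each station vs reported:
  Seismometer 1: calculated 156.6 vs reported 156.5 → residual 0.1 km
  Seismometer 2: calculated 118.2 vs reported 162.6 → residual 44.4 km
  Seismometer 3: calculated 281.0 vs reported 281.0 → residual 0.0 km
  Seismometer 4: calculated 198.5 vs reported 198.4 → residual 0.1 km
Seismometer 1, Seismometer 3, Seismometer 4 are mutually consistent (residuals ≈ 0); Seismometer 2 is off by 44.4 km.

Seismometer 2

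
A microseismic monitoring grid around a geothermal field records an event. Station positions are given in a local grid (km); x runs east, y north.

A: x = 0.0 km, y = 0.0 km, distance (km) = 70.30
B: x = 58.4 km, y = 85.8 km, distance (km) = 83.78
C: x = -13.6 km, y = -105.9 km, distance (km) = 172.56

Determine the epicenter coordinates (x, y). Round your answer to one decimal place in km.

Circle about each station: x² + y² = 70.30²; (x − 58.4)² + (y − 85.8)² = 83.78²; (x + 13.6)² + (y + 105.9)² = 172.56².
Subtracting pairs of circle equations eliminates x²+y² and gives linear equations (the radical axes):
116.8 x + 171.6 y = 8695.20
-27.2 x − 211.8 y = -13435.09
Solving the 2×2 system: x ≈ -23.1, y ≈ 66.4 km.
Check against A (with the unrounded x, y): √(x²+y²) = 70.31 ≈ 70.30 km. ✓

x ≈ -23.1 km, y ≈ 66.4 km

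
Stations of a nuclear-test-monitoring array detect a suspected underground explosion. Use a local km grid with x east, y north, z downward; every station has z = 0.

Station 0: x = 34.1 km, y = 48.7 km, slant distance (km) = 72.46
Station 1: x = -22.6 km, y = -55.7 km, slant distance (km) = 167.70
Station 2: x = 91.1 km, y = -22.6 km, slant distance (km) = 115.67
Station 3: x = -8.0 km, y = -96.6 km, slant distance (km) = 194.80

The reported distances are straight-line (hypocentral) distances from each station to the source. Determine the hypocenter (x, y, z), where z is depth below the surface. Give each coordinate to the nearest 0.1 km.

Each station gives a sphere (x−x_i)² + (y−y_i)² + z² = d_i² (stations at z=0).
Subtracting the Station 0 sphere from Station 1 and Station 2: z² cancels, leaving linear equations in x and y:
-113.4 x − 208.8 y = -22794.09
114.0 x − 142.6 y = -2853.63
Solving: x ≈ 66.408, y ≈ 73.101 km (keep extra digits for the depth step; rounded: 66.4, 73.1).
Then from the Station 0 sphere: z² = 72.46² − (x − 34.1)² − (y − 48.7)² with x = 66.408, y = 73.101, so z ≈ 60.094 ≈ 60.1 km.

(66.4, 73.1, 60.1)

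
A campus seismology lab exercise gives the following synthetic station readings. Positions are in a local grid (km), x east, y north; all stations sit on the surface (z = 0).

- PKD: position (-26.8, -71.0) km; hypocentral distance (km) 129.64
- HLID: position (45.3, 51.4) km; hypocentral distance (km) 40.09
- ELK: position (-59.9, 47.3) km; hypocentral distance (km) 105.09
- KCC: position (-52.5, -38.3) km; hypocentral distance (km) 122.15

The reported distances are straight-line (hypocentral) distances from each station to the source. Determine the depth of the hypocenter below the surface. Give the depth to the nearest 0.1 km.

36.0 km

Each station gives a sphere (x−x_i)² + (y−y_i)² + z² = d_i² (stations at z=0).
Subtracting the PKD sphere from HLID and ELK: z² cancels, leaving linear equations in x and y:
144.2 x + 244.8 y = 14134.13
-66.2 x + 236.6 y = 5828.68
Solving: x ≈ 38.099, y ≈ 35.295 km (keep extra digits for the depth step; rounded: 38.1, 35.3).
Then from the PKD sphere: z² = 129.64² − (x + 26.8)² − (y + 71.0)² with x = 38.099, y = 35.295, so z ≈ 36.000 ≈ 36.0 km.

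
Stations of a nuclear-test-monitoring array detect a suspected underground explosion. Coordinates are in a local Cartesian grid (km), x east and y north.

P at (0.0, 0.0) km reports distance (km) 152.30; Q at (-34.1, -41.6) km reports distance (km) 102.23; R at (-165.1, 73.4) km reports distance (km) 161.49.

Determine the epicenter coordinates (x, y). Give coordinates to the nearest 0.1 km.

(-127.3, -83.6)

Circle about each station: x² + y² = 152.30²; (x + 34.1)² + (y + 41.6)² = 102.23²; (x + 165.1)² + (y − 73.4)² = 161.49².
Subtracting pairs of circle equations eliminates x²+y² and gives linear equations (the radical axes):
-68.2 x − 83.2 y = 15637.69
-330.2 x + 146.8 y = 29761.84
Solving the 2×2 system: x ≈ -127.3, y ≈ -83.6 km.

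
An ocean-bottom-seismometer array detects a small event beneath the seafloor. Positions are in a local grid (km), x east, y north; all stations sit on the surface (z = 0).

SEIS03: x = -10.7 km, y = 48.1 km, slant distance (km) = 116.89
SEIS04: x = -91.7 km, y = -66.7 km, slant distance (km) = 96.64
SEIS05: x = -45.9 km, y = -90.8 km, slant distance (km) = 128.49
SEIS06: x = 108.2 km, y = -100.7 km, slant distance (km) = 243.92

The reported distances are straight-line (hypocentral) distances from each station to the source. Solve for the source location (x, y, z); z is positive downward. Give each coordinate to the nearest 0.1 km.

Each station gives a sphere (x−x_i)² + (y−y_i)² + z² = d_i² (stations at z=0).
Subtracting the SEIS03 sphere from SEIS04 and SEIS05: z² cancels, leaving linear equations in x and y:
-162.0 x − 229.6 y = 14753.66
-70.4 x − 277.8 y = 5076.94
Solving: x ≈ -101.696, y ≈ 7.496 km (keep extra digits for the depth step; rounded: -101.7, 7.5).
Then from the SEIS03 sphere: z² = 116.89² − (x + 10.7)² − (y − 48.1)² with x = -101.696, y = 7.496, so z ≈ 61.109 ≈ 61.1 km.

(-101.7, 7.5, 61.1)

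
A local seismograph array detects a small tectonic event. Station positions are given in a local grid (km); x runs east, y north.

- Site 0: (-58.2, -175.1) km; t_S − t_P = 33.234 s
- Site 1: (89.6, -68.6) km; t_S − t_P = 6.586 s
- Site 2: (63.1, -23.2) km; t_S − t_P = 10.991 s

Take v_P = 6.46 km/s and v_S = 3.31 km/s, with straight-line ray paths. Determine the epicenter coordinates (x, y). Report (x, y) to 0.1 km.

Distance from S−P lag: d = Δt · v_P v_S / (v_P − v_S) = Δt · (6.46·3.31)/(6.46−3.31) ≈ 6.7881·Δt.
So d_Site 0 = 225.60, d_Site 1 = 44.71, d_Site 2 = 74.61 km.
Circle about each station: (x + 58.2)² + (y + 175.1)² = 225.60²; (x − 89.6)² + (y + 68.6)² = 44.71²; (x − 63.1)² + (y + 23.2)² = 74.61².
Subtracting pairs of circle equations eliminates x²+y² and gives linear equations (the radical axes):
295.6 x + 213.0 y = 27583.25
242.6 x + 303.8 y = 15801.31
Solving the 2×2 system: x ≈ 131.5, y ≈ -53.0 km.

131.5 km east, -53.0 km north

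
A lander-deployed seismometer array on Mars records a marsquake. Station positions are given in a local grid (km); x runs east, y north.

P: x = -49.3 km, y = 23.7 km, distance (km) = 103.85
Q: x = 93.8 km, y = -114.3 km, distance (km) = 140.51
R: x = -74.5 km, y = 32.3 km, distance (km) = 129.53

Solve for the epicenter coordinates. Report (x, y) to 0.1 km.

54.5 km east, 20.6 km north

Circle about each station: (x + 49.3)² + (y − 23.7)² = 103.85²; (x − 93.8)² + (y + 114.3)² = 140.51²; (x + 74.5)² + (y − 32.3)² = 129.53².
Subtracting pairs of circle equations eliminates x²+y² and gives linear equations (the radical axes):
286.2 x − 276.0 y = 9912.51
-50.4 x + 17.2 y = -2391.84
Solving the 2×2 system: x ≈ 54.5, y ≈ 20.6 km.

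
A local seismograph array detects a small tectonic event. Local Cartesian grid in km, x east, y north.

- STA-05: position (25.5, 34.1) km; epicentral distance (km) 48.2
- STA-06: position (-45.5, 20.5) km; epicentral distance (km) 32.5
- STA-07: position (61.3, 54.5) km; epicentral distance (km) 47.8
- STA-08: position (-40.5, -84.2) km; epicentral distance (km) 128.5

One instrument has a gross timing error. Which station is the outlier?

STA-07

Solve using three stations at a time. Using STA-05, STA-06, STA-08 (subtract circle equations pairwise → linear system) gives (x, y) ≈ (-21.9, 43.0).
Distances from that point to each station vs reported:
  STA-05: calculated 48.2 vs reported 48.2 → residual 0.0 km
  STA-06: calculated 32.6 vs reported 32.5 → residual 0.1 km
  STA-07: calculated 84.0 vs reported 47.8 → residual 36.2 km
  STA-08: calculated 128.5 vs reported 128.5 → residual 0.0 km
STA-05, STA-06, STA-08 are mutually consistent (residuals ≈ 0); STA-07 is off by 36.2 km.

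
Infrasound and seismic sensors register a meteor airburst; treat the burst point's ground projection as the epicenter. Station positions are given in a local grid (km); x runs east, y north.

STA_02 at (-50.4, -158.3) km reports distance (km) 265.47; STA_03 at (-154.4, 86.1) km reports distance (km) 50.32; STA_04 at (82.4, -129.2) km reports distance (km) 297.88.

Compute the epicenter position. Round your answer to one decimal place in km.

Circle about each station: (x + 50.4)² + (y + 158.3)² = 265.47²; (x + 154.4)² + (y − 86.1)² = 50.32²; (x − 82.4)² + (y + 129.2)² = 297.88².
Subtracting the STA_02 equation from the STA_03 and STA_04 equations removes the quadratic terms:
-208.0 x + 488.8 y = 71595.74
265.6 x + 58.2 y = -22374.82
Solving the 2×2 system: x ≈ -106.4, y ≈ 101.2 km.
Check against STA_02 (with the unrounded x, y): √((x + 50.4)²+(y + 158.3)²) = 265.47 ≈ 265.47 km. ✓

(-106.4, 101.2)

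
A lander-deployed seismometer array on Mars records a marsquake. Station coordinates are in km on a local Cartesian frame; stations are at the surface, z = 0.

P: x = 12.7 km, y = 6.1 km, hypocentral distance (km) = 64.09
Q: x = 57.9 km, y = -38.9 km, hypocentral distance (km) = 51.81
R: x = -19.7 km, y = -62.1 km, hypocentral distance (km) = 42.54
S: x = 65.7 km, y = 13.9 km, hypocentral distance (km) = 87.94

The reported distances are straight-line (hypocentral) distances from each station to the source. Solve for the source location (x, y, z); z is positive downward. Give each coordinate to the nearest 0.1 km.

Each station gives a sphere (x−x_i)² + (y−y_i)² + z² = d_i² (stations at z=0).
Subtracting the P sphere from Q and R: z² cancels, leaving linear equations in x and y:
90.4 x − 90.0 y = 6090.37
-64.8 x − 136.4 y = 6343.88
Solving: x ≈ 14.303, y ≈ -53.304 km (keep extra digits for the depth step; rounded: 14.3, -53.3).
Then from the P sphere: z² = 64.09² − (x − 12.7)² − (y − 6.1)² with x = 14.303, y = -53.304, so z ≈ 24.003 ≈ 24.0 km.
Check against S (with the unrounded solution): distance 87.94 ≈ 87.94 km. ✓

(14.3, -53.3, 24.0)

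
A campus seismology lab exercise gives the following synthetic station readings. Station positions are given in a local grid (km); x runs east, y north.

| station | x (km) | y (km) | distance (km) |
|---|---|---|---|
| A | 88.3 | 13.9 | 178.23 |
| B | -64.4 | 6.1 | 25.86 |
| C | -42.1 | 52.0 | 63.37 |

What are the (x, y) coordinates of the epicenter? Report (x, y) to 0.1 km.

-89.9 km east, 10.4 km north

Circle about each station: (x − 88.3)² + (y − 13.9)² = 178.23²; (x + 64.4)² + (y − 6.1)² = 25.86²; (x + 42.1)² + (y − 52.0)² = 63.37².
Subtracting the A equation from the B and C equations removes the quadratic terms:
-305.4 x − 15.6 y = 27291.66
-260.8 x + 76.2 y = 24236.49
Solving the 2×2 system: x ≈ -89.9, y ≈ 10.4 km.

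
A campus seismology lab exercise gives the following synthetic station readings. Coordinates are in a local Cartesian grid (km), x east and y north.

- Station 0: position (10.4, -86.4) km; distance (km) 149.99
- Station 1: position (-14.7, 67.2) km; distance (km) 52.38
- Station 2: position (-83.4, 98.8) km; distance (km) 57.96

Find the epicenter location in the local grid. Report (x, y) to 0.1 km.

Circle about each station: (x − 10.4)² + (y + 86.4)² = 149.99²; (x + 14.7)² + (y − 67.2)² = 52.38²; (x + 83.4)² + (y − 98.8)² = 57.96².
Subtracting the Station 0 equation from the Station 1 and Station 2 equations removes the quadratic terms:
-50.2 x + 307.2 y = 16912.15
-187.6 x + 370.4 y = 28281.52
Solving the 2×2 system: x ≈ -62.1, y ≈ 44.9 km.
Check against Station 0 (with the unrounded x, y): √((x − 10.4)²+(y + 86.4)²) = 149.99 ≈ 149.99 km. ✓

(-62.1, 44.9)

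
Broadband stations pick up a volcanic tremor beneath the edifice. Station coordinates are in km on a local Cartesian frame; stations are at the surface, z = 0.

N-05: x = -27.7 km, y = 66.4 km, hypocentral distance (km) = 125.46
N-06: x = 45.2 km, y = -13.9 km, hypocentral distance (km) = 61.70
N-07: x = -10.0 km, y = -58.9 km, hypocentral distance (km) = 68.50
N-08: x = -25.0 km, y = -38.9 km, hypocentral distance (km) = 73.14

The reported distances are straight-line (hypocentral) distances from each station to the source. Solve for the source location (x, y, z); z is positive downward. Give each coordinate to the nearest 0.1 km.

(23.9, -34.3, 54.2)

Each station gives a sphere (x−x_i)² + (y−y_i)² + z² = d_i² (stations at z=0).
Subtracting the N-05 sphere from N-06 and N-07: z² cancels, leaving linear equations in x and y:
145.8 x − 160.6 y = 8993.32
35.4 x − 250.6 y = 9440.92
Solving: x ≈ 23.905, y ≈ -34.296 km (keep extra digits for the depth step; rounded: 23.9, -34.3).
Then from the N-05 sphere: z² = 125.46² − (x + 27.7)² − (y − 66.4)² with x = 23.905, y = -34.296, so z ≈ 54.198 ≈ 54.2 km.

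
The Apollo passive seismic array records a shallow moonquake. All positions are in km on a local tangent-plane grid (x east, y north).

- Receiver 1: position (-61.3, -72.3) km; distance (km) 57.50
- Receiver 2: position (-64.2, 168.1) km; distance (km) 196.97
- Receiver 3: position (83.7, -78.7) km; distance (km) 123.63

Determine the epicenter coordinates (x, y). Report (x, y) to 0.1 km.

x ≈ -27.9 km, y ≈ -25.5 km

Circle about each station: (x + 61.3)² + (y + 72.3)² = 57.50²; (x + 64.2)² + (y − 168.1)² = 196.97²; (x − 83.7)² + (y + 78.7)² = 123.63².
Subtracting the Receiver 1 equation from the Receiver 2 and Receiver 3 equations removes the quadratic terms:
-5.8 x + 480.8 y = -12096.66
290.0 x − 12.8 y = -7763.73
Solving the 2×2 system: x ≈ -27.9, y ≈ -25.5 km.
Check against Receiver 1 (with the unrounded x, y): √((x + 61.3)²+(y + 72.3)²) = 57.50 ≈ 57.50 km. ✓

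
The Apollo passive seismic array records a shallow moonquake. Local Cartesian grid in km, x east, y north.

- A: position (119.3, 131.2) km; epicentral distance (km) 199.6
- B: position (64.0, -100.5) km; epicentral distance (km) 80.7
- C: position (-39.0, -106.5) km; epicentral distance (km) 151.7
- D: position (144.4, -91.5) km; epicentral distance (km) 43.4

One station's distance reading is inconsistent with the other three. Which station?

Solve using three stations at a time. Using A, C, D (subtract circle equations pairwise → linear system) gives (x, y) ≈ (107.8, -68.1).
Distances from that point to each station vs reported:
  A: calculated 199.6 vs reported 199.6 → residual 0.0 km
  B: calculated 54.5 vs reported 80.7 → residual 26.2 km
  C: calculated 151.7 vs reported 151.7 → residual 0.0 km
  D: calculated 43.5 vs reported 43.4 → residual 0.1 km
A, C, D are mutually consistent (residuals ≈ 0); B is off by 26.2 km.

B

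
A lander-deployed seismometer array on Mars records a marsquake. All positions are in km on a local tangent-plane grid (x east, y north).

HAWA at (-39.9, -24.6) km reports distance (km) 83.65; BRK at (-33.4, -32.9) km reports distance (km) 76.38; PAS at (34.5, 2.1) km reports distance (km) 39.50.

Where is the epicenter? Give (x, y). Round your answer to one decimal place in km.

Circle about each station: (x + 39.9)² + (y + 24.6)² = 83.65²; (x + 33.4)² + (y + 32.9)² = 76.38²; (x − 34.5)² + (y − 2.1)² = 39.50².
Subtracting pairs of circle equations eliminates x²+y² and gives linear equations (the radical axes):
13.0 x − 16.6 y = 1164.22
148.8 x + 53.4 y = 4434.56
Solving the 2×2 system: x ≈ 42.9, y ≈ -36.5 km.
Check against HAWA (with the unrounded x, y): √((x + 39.9)²+(y + 24.6)²) = 83.67 ≈ 83.65 km. ✓

(42.9, -36.5)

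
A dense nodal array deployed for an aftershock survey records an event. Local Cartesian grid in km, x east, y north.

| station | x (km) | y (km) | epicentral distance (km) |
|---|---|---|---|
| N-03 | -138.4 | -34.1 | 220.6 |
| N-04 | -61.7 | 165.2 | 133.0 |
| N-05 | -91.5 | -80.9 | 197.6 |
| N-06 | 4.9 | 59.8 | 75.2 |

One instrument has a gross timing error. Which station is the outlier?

N-04

Solve using three stations at a time. Using N-03, N-05, N-06 (subtract circle equations pairwise → linear system) gives (x, y) ≈ (73.2, 28.3).
Distances from that point to each station vs reported:
  N-03: calculated 220.6 vs reported 220.6 → residual 0.0 km
  N-04: calculated 192.2 vs reported 133.0 → residual 59.2 km
  N-05: calculated 197.6 vs reported 197.6 → residual 0.0 km
  N-06: calculated 75.2 vs reported 75.2 → residual 0.0 km
N-03, N-05, N-06 are mutually consistent (residuals ≈ 0); N-04 is off by 59.2 km.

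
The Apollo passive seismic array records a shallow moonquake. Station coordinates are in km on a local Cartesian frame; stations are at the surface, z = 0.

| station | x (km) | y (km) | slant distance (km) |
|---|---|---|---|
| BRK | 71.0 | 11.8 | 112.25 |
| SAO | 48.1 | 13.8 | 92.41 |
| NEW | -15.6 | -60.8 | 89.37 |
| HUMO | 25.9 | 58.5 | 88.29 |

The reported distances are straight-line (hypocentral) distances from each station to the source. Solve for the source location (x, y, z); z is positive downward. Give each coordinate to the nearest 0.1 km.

Each station gives a sphere (x−x_i)² + (y−y_i)² + z² = d_i² (stations at z=0).
Subtracting the BRK sphere from SAO and NEW: z² cancels, leaving linear equations in x and y:
-45.8 x + 4.0 y = 1384.26
-173.2 x − 145.2 y = 3372.83
Solving: x ≈ -29.210, y ≈ 11.614 km (keep extra digits for the depth step; rounded: -29.2, 11.6).
Then from the BRK sphere: z² = 112.25² − (x − 71.0)² − (y − 11.8)² with x = -29.210, y = 11.614, so z ≈ 50.577 ≈ 50.6 km.

(-29.2, 11.6, 50.6)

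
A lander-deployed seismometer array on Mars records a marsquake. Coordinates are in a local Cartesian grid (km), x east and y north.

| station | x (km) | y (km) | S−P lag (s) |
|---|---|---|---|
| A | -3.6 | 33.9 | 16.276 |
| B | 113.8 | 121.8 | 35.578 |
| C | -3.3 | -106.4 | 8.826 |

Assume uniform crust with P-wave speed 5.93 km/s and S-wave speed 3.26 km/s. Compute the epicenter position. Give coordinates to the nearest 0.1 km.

x ≈ -56.7 km, y ≈ -71.3 km

Distance from S−P lag: d = Δt · v_P v_S / (v_P − v_S) = Δt · (5.93·3.26)/(5.93−3.26) ≈ 7.2404·Δt.
So d_A = 117.84, d_B = 257.60, d_C = 63.90 km.
Circle about each station: (x + 3.6)² + (y − 33.9)² = 117.84²; (x − 113.8)² + (y − 121.8)² = 257.60²; (x + 3.3)² + (y + 106.4)² = 63.90².
Subtracting the A equation from the B and C equations removes the quadratic terms:
234.8 x + 175.8 y = -25847.98
0.6 x − 280.6 y = 19972.74
Solving the 2×2 system: x ≈ -56.7, y ≈ -71.3 km.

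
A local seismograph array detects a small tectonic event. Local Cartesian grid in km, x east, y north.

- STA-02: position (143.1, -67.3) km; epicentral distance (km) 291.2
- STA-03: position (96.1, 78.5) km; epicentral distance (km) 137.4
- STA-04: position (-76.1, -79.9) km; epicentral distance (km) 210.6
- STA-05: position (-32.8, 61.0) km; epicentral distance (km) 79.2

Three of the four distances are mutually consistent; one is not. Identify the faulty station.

STA-03

Solve using three stations at a time. Using STA-02, STA-04, STA-05 (subtract circle equations pairwise → linear system) gives (x, y) ≈ (-70.5, 130.6).
Distances from that point to each station vs reported:
  STA-02: calculated 291.2 vs reported 291.2 → residual 0.0 km
  STA-03: calculated 174.6 vs reported 137.4 → residual 37.2 km
  STA-04: calculated 210.6 vs reported 210.6 → residual 0.0 km
  STA-05: calculated 79.2 vs reported 79.2 → residual 0.0 km
STA-02, STA-04, STA-05 are mutually consistent (residuals ≈ 0); STA-03 is off by 37.2 km.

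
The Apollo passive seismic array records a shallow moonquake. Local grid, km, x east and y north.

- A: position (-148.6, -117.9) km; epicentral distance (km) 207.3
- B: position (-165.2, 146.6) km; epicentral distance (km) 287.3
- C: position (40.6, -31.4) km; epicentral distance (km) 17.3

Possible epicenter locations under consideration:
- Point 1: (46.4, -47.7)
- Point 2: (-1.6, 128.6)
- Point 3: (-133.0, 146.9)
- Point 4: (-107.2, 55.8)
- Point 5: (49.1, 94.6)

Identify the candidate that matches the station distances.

Point 1

For each candidate, compare |candidate − station| to the reported distance:
Point 1: residuals A 0.0, B 0.0, C 0.0 → max 0.0 km
Point 2: residuals A 79.7, B 122.7, C 148.2 → max 148.2 km
Point 3: residuals A 58.0, B 255.1, C 231.6 → max 255.1 km
Point 4: residuals A 28.7, B 179.6, C 154.3 → max 179.6 km
Point 5: residuals A 82.9, B 66.8, C 109.0 → max 109.0 km
Only Point 1 has all residuals ≈ 0.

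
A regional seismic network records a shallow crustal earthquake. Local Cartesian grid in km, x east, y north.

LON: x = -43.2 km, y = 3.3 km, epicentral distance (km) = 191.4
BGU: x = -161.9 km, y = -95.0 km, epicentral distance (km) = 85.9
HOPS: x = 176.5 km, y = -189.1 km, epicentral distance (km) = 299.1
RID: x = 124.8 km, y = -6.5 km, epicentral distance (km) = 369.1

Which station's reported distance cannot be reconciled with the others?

Solve using three stations at a time. Using LON, BGU, HOPS (subtract circle equations pairwise → linear system) gives (x, y) ≈ (-122.1, -171.1).
Distances from that point to each station vs reported:
  LON: calculated 191.4 vs reported 191.4 → residual 0.0 km
  BGU: calculated 85.9 vs reported 85.9 → residual 0.0 km
  HOPS: calculated 299.1 vs reported 299.1 → residual 0.0 km
  RID: calculated 296.7 vs reported 369.1 → residual 72.4 km
LON, BGU, HOPS are mutually consistent (residuals ≈ 0); RID is off by 72.4 km.

RID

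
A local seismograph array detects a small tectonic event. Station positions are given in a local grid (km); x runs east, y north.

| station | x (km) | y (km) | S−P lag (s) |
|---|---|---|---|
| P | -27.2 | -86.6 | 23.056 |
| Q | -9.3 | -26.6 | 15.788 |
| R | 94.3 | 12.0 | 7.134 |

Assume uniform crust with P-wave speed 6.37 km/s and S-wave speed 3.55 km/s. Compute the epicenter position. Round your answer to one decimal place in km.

Distance from S−P lag: d = Δt · v_P v_S / (v_P − v_S) = Δt · (6.37·3.55)/(6.37−3.55) ≈ 8.0190·Δt.
So d_P = 184.89, d_Q = 126.60, d_R = 57.21 km.
Circle about each station: (x + 27.2)² + (y + 86.6)² = 184.89²; (x + 9.3)² + (y + 26.6)² = 126.60²; (x − 94.3)² + (y − 12.0)² = 57.21².
Subtracting the P equation from the Q and R equations removes the quadratic terms:
35.8 x + 120.0 y = 10711.40
243.0 x + 197.2 y = 31708.42
Solving the 2×2 system: x ≈ 76.6, y ≈ 66.4 km.

(76.6, 66.4)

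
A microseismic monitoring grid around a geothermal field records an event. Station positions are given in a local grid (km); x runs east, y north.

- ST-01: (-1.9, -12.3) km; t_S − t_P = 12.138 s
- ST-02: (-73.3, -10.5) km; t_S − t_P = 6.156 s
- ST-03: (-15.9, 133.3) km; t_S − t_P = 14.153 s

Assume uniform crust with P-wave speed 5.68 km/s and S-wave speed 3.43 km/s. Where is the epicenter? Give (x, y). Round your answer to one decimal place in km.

Distance from S−P lag: d = Δt · v_P v_S / (v_P − v_S) = Δt · (5.68·3.43)/(5.68−3.43) ≈ 8.6588·Δt.
So d_ST-01 = 105.10, d_ST-02 = 53.30, d_ST-03 = 122.55 km.
Circle about each station: (x + 1.9)² + (y + 12.3)² = 105.10²; (x + 73.3)² + (y + 10.5)² = 53.30²; (x + 15.9)² + (y − 133.3)² = 122.55².
Subtracting the ST-01 equation from the ST-02 and ST-03 equations removes the quadratic terms:
-142.8 x + 3.6 y = 13533.36
-28.0 x + 291.2 y = 13894.31
Solving the 2×2 system: x ≈ -93.8, y ≈ 38.7 km.

-93.8 km east, 38.7 km north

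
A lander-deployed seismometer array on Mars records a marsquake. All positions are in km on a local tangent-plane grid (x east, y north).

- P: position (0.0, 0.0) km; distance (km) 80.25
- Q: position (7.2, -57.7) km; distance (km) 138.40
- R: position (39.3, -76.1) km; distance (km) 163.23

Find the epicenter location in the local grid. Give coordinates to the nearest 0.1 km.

x ≈ -9.4 km, y ≈ 79.7 km

Circle about each station: x² + y² = 80.25²; (x − 7.2)² + (y + 57.7)² = 138.40²; (x − 39.3)² + (y + 76.1)² = 163.23².
Subtracting pairs of circle equations eliminates x²+y² and gives linear equations (the radical axes):
14.4 x − 115.4 y = -9333.37
78.6 x − 152.2 y = -12868.27
Solving the 2×2 system: x ≈ -9.4, y ≈ 79.7 km.
Check against P (with the unrounded x, y): √(x²+y²) = 80.26 ≈ 80.25 km. ✓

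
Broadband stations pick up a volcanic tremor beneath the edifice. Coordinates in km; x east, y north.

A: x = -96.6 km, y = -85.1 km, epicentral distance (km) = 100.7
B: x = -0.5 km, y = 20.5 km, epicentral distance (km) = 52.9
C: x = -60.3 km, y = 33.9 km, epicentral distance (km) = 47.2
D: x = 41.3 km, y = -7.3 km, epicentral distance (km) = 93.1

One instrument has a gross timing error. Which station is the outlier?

C

Solve using three stations at a time. Using A, B, D (subtract circle equations pairwise → linear system) gives (x, y) ≈ (-51.0, 4.7).
Distances from that point to each station vs reported:
  A: calculated 100.7 vs reported 100.7 → residual 0.0 km
  B: calculated 52.9 vs reported 52.9 → residual 0.0 km
  C: calculated 30.6 vs reported 47.2 → residual 16.6 km
  D: calculated 93.1 vs reported 93.1 → residual 0.0 km
A, B, D are mutually consistent (residuals ≈ 0); C is off by 16.6 km.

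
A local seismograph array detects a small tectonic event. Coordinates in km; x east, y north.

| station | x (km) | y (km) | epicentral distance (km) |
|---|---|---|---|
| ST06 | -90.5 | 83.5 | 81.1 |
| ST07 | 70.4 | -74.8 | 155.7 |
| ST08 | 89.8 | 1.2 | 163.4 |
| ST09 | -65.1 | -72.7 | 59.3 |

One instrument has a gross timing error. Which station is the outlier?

Solve using three stations at a time. Using ST07, ST08, ST09 (subtract circle equations pairwise → linear system) gives (x, y) ≈ (-72.9, -13.9).
Distances from that point to each station vs reported:
  ST06: calculated 99.0 vs reported 81.1 → residual 17.9 km
  ST07: calculated 155.7 vs reported 155.7 → residual 0.0 km
  ST08: calculated 163.4 vs reported 163.4 → residual 0.0 km
  ST09: calculated 59.3 vs reported 59.3 → residual 0.0 km
ST07, ST08, ST09 are mutually consistent (residuals ≈ 0); ST06 is off by 17.9 km.

ST06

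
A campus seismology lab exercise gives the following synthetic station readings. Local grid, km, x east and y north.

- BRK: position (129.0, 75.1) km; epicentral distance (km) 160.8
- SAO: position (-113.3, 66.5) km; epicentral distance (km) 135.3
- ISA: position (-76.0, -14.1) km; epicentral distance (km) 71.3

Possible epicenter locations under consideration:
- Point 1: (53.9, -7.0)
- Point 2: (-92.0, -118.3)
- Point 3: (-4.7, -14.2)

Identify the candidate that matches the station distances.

For each candidate, compare |candidate − station| to the reported distance:
Point 1: residuals BRK 49.5, SAO 47.3, ISA 58.8 → max 58.8 km
Point 2: residuals BRK 132.9, SAO 50.7, ISA 34.1 → max 132.9 km
Point 3: residuals BRK 0.0, SAO 0.0, ISA 0.0 → max 0.0 km
Only Point 3 has all residuals ≈ 0.

Point 3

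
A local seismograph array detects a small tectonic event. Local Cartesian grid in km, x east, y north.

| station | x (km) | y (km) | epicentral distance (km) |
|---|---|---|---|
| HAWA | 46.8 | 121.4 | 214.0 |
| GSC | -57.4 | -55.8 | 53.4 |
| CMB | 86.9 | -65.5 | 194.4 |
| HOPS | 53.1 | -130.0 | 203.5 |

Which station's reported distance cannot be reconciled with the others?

Solve using three stations at a time. Using HAWA, GSC, CMB (subtract circle equations pairwise → linear system) gives (x, y) ≈ (-104.3, -30.2).
Distances from that point to each station vs reported:
  HAWA: calculated 214.0 vs reported 214.0 → residual 0.0 km
  GSC: calculated 53.4 vs reported 53.4 → residual 0.0 km
  CMB: calculated 194.4 vs reported 194.4 → residual 0.0 km
  HOPS: calculated 186.4 vs reported 203.5 → residual 17.1 km
HAWA, GSC, CMB are mutually consistent (residuals ≈ 0); HOPS is off by 17.1 km.

HOPS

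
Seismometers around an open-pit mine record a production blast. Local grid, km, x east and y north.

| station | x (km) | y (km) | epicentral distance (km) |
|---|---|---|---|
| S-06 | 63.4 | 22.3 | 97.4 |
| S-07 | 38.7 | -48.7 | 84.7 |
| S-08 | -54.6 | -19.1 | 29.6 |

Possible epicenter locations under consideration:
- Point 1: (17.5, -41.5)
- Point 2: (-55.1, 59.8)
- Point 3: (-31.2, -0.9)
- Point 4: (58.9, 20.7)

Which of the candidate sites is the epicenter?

For each candidate, compare |candidate − station| to the reported distance:
Point 1: residuals S-06 18.8, S-07 62.3, S-08 45.9 → max 62.3 km
Point 2: residuals S-06 26.9, S-07 58.7, S-08 49.3 → max 58.7 km
Point 3: residuals S-06 0.0, S-07 0.0, S-08 0.0 → max 0.0 km
Point 4: residuals S-06 92.6, S-07 12.4, S-08 90.7 → max 92.6 km
Only Point 3 has all residuals ≈ 0.

Point 3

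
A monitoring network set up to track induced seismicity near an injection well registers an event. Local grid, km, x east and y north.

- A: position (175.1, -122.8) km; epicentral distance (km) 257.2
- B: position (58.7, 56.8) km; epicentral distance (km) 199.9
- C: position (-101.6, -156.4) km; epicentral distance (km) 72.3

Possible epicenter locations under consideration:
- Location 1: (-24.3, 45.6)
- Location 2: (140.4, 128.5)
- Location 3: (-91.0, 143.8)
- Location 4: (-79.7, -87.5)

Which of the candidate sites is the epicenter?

For each candidate, compare |candidate − station| to the reported distance:
Location 1: residuals A 3.8, B 116.1, C 144.0 → max 144.0 km
Location 2: residuals A 3.5, B 91.2, C 301.5 → max 301.5 km
Location 3: residuals A 119.5, B 26.8, C 228.1 → max 228.1 km
Location 4: residuals A 0.0, B 0.0, C 0.0 → max 0.0 km
Only Location 4 has all residuals ≈ 0.

Location 4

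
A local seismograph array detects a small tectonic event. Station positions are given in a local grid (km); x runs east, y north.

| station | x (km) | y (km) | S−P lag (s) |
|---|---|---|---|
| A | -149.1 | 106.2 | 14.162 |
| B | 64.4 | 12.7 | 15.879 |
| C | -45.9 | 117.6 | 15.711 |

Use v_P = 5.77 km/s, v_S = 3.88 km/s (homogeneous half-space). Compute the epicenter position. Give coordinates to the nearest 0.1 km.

x ≈ -110.3 km, y ≈ -57.0 km

Distance from S−P lag: d = Δt · v_P v_S / (v_P − v_S) = Δt · (5.77·3.88)/(5.77−3.88) ≈ 11.8453·Δt.
So d_A = 167.75, d_B = 188.09, d_C = 186.10 km.
Circle about each station: (x + 149.1)² + (y − 106.2)² = 167.75²; (x − 64.4)² + (y − 12.7)² = 188.09²; (x + 45.9)² + (y − 117.6)² = 186.10².
Subtracting the A equation from the B and C equations removes the quadratic terms:
427.0 x − 187.0 y = -36438.39
206.4 x + 22.8 y = -24065.83
Solving the 2×2 system: x ≈ -110.3, y ≈ -57.0 km.
Check against A (with the unrounded x, y): √((x + 149.1)²+(y − 106.2)²) = 167.75 ≈ 167.75 km. ✓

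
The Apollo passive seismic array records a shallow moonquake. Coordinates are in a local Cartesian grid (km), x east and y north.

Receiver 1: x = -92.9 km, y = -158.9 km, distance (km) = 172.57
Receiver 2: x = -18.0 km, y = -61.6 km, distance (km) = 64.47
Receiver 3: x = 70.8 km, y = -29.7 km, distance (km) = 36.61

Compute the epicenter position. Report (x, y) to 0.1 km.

Circle about each station: (x + 92.9)² + (y + 158.9)² = 172.57²; (x + 18.0)² + (y + 61.6)² = 64.47²; (x − 70.8)² + (y + 29.7)² = 36.61².
Subtracting pairs of circle equations eliminates x²+y² and gives linear equations (the radical axes):
149.8 x + 194.6 y = -4137.04
327.4 x + 258.4 y = 455.22
Solving the 2×2 system: x ≈ 46.3, y ≈ -56.9 km.

46.3 km east, -56.9 km north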